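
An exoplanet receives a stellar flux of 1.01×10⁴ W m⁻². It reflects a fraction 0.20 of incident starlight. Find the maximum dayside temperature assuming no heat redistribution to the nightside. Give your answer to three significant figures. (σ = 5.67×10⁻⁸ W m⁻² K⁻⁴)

With no redistribution each surface element balances locally: S(1−A) = σT⁴.
T = [1.01×10⁴ × 0.80 / 5.67×10⁻⁸]^(1/4) = (1.43×10¹¹)^(1/4) = 614 K.

T_ss ≈ 614 K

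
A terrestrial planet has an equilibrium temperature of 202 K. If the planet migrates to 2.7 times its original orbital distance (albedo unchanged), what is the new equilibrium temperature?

T_eq ∝ L^(1/4) · d^(−1/2).
T′ = 202 / 2.7^(1/2) = 123 K.

T_eq ≈ 123 K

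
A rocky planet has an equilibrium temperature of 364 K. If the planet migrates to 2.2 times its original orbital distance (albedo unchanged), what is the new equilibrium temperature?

T_eq ≈ 245 K

T_eq ∝ L^(1/4) · d^(−1/2).
T′ = 364 / 2.2^(1/2) = 245 K.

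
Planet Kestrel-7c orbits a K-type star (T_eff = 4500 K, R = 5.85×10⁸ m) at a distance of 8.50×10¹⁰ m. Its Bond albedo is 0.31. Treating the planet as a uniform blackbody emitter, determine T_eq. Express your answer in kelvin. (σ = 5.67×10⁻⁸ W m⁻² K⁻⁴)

T_eq ≈ 241 K

L = 4πR_⋆²σT_⋆⁴ = 4π(5.85×10⁸)² × 5.67×10⁻⁸ × (4500)⁴ = 1.00×10²⁶ W.
S = L/(4πd²) = 1100 W m⁻².
Energy balance: absorbed = emitted ⇒ πR²·S(1−A) = 4πR²·σT_eq⁴, so T_eq⁴ = S(1−A)/(4σ).
T_eq = [1100 × 0.69 / (4 × 5.67×10⁻⁸)]^(1/4) = (3.35×10⁹)^(1/4) = 241 K.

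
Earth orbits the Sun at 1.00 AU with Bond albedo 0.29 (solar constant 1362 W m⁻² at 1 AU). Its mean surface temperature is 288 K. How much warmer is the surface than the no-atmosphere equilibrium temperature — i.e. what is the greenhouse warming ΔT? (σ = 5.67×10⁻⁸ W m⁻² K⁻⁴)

ΔT ≈ 32.5 K

S = 1362/1.00² = 1362 W m⁻².
T_eq = [S(1−A)/(4σ)]^(1/4) = [1362×0.71/(4×5.67×10⁻⁸)]^(1/4) = 255.5 K.
ΔT = T_surf − T_eq = 288 − 255.5.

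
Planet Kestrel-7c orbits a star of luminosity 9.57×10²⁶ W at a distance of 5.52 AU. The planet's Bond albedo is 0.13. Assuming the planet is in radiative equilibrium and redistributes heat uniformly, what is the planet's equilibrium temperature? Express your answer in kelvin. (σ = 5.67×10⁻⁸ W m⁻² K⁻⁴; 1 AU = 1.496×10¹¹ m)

T_eq ≈ 144 K

d = 5.52 AU = 8.26×10¹¹ m.
Flux: S = L/(4πd²) = 9.57×10²⁶/(4π×(8.26×10¹¹)²) = 112 W m⁻².
Energy balance: absorbed = emitted ⇒ πR²·S(1−A) = 4πR²·σT_eq⁴, so T_eq⁴ = S(1−A)/(4σ).
T_eq = [112 × 0.87 / (4 × 5.67×10⁻⁸)]^(1/4) = (4.28×10⁸)^(1/4) = 144 K.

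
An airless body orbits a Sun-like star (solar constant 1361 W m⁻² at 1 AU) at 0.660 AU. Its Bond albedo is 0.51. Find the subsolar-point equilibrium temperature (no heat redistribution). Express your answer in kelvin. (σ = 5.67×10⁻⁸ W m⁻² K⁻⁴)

T_ss ≈ 405 K

Flux at 0.660 AU: S = 1361/0.660² = 3120 W m⁻².
At the subsolar point the surface absorbs S(1−A) and emits σT⁴ per unit area — no factor of 4, since only the local patch is in balance.
T = [3120 × 0.49 / 5.67×10⁻⁸]^(1/4) = (2.70×10¹⁰)^(1/4) = 405 K.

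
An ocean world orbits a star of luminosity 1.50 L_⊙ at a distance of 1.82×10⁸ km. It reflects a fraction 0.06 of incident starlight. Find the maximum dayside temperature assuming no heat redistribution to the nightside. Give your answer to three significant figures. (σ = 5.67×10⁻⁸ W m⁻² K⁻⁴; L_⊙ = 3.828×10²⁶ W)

T_ss ≈ 389 K

d = 1.82×10⁸ km = 1.82×10¹¹ m.
L = 1.50 × 3.828×10²⁶ = 5.74×10²⁶ W.
Flux: S = L/(4πd²) = 5.74×10²⁶/(4π×(1.82×10¹¹)²) = 1380 W m⁻².
With no redistribution each surface element balances locally: S(1−A) = σT⁴.
T = [1380 × 0.94 / 5.67×10⁻⁸]^(1/4) = (2.29×10¹⁰)^(1/4) = 389 K.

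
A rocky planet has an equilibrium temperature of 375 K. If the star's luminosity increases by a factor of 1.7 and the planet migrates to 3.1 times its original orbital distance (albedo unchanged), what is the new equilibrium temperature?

T_eq ∝ L^(1/4) · d^(−1/2).
T′ = 375 × 1.7^(1/4) / 3.1^(1/2) = 243 K.

T_eq ≈ 243 K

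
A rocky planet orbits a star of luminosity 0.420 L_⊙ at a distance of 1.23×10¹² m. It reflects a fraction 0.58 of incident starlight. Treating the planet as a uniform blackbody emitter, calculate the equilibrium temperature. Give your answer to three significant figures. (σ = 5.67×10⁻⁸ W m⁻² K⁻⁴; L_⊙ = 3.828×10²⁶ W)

L = 0.420 × 3.828×10²⁶ = 1.61×10²⁶ W.
Flux: S = L/(4πd²) = 1.61×10²⁶/(4π×(1.23×10¹²)²) = 8.46 W m⁻².
Energy balance: absorbed = emitted ⇒ πR²·S(1−A) = 4πR²·σT_eq⁴, so T_eq⁴ = S(1−A)/(4σ).
T_eq = [8.46 × 0.42 / (4 × 5.67×10⁻⁸)]^(1/4) = (1.57×10⁷)^(1/4) = 62.9 K.

T_eq ≈ 62.9 K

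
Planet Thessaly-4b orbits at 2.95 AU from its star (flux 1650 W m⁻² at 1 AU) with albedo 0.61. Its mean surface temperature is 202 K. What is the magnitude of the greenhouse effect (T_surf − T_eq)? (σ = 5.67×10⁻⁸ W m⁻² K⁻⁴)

S = 1650/2.95² = 189.6 W m⁻².
T_eq = [S(1−A)/(4σ)]^(1/4) = [189.6×0.39/(4×5.67×10⁻⁸)]^(1/4) = 134.4 K.
ΔT = T_surf − T_eq = 202 − 134.4.

ΔT ≈ 67.6 K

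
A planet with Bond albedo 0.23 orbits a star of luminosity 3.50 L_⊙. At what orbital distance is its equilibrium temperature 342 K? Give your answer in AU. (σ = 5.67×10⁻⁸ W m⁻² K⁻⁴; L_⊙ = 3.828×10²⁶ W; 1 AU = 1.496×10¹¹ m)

L = 3.50 × 3.828×10²⁶ = 1.34×10²⁷ W.
From T_eq⁴ = L(1−A)/(16πσd²): d = √[L(1−A)/(16πσT_eq⁴)].
d = √[1.34×10²⁷ × 0.77 / (16π × 5.67×10⁻⁸ × (342)⁴)] = 1.63×10¹¹ m = 1.09 AU.

d ≈ 1.09 AU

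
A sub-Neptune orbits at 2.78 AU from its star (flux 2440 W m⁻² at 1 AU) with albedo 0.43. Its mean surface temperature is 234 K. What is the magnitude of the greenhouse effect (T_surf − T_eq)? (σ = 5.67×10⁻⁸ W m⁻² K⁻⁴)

S = 2440/2.78² = 315.7 W m⁻².
T_eq = [S(1−A)/(4σ)]^(1/4) = [315.7×0.57/(4×5.67×10⁻⁸)]^(1/4) = 167.8 K.
ΔT = T_surf − T_eq = 234 − 167.8.

ΔT ≈ 66.2 K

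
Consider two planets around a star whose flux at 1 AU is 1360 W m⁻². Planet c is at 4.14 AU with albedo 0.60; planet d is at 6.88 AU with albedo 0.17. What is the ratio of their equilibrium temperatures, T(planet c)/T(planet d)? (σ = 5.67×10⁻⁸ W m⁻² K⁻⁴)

T₁/T₂ ≈ 1.074

T_eq = [S₀(1−A)/(4σd²)]^(1/4), so T ∝ (1−A)^(1/4) / √d.
T₁ = [1360×0.40/(4×5.67×10⁻⁸×4.14²)]^(1/4) = 108.76 K.
T₂ = [1360×0.83/(4×5.67×10⁻⁸×6.88²)]^(1/4) = 101.26 K.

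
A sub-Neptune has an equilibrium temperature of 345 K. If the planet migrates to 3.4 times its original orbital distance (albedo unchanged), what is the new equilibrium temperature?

T_eq ≈ 187 K

T_eq ∝ L^(1/4) · d^(−1/2).
T′ = 345 / 3.4^(1/2) = 187 K.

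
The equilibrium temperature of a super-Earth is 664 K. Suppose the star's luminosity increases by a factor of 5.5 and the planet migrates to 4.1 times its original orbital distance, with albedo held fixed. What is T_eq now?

T_eq ∝ L^(1/4) · d^(−1/2).
T′ = 664 × 5.5^(1/4) / 4.1^(1/2) = 502 K.

T_eq ≈ 502 K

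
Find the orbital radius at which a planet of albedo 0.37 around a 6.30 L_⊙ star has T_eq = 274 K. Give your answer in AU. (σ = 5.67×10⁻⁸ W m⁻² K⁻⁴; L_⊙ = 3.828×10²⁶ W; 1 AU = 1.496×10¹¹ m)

L = 6.30 × 3.828×10²⁶ = 2.41×10²⁷ W.
From T_eq⁴ = L(1−A)/(16πσd²): d = √[L(1−A)/(16πσT_eq⁴)].
d = √[2.41×10²⁷ × 0.63 / (16π × 5.67×10⁻⁸ × (274)⁴)] = 3.08×10¹¹ m = 2.06 AU.

d ≈ 2.06 AU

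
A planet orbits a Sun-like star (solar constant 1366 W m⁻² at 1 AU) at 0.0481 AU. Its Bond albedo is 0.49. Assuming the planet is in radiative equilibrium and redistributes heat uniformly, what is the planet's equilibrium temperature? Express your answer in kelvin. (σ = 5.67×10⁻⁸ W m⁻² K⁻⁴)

T_eq ≈ 1070 K

Flux at 0.0481 AU: S = 1366/0.0481² = 5.90×10⁵ W m⁻².
Energy balance: absorbed = emitted ⇒ πR²·S(1−A) = 4πR²·σT_eq⁴, so T_eq⁴ = S(1−A)/(4σ).
T_eq = [5.90×10⁵ × 0.51 / (4 × 5.67×10⁻⁸)]^(1/4) = (1.33×10¹²)^(1/4) = 1070 K.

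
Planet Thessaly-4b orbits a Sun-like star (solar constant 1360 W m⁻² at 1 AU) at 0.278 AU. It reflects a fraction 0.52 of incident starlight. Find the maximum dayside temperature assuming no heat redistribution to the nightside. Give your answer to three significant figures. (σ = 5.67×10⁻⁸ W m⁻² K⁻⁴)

T_ss ≈ 621 K

Flux at 0.278 AU: S = 1360/0.278² = 1.76×10⁴ W m⁻².
With no redistribution each surface element balances locally: S(1−A) = σT⁴.
T = [1.76×10⁴ × 0.48 / 5.67×10⁻⁸]^(1/4) = (1.49×10¹¹)^(1/4) = 621 K.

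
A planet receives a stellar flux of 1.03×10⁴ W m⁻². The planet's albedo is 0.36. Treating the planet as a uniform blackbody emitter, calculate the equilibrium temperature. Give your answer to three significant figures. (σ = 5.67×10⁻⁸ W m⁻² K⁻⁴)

T_eq ≈ 413 K

Energy balance: absorbed = emitted ⇒ πR²·S(1−A) = 4πR²·σT_eq⁴, so T_eq⁴ = S(1−A)/(4σ).
T_eq = [1.03×10⁴ × 0.64 / (4 × 5.67×10⁻⁸)]^(1/4) = (2.91×10¹⁰)^(1/4) = 413 K.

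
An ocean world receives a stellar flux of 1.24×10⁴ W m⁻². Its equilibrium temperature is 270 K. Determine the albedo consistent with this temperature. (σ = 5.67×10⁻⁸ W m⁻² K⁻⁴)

A ≈ 0.90

From T_eq⁴ = S(1−A)/(4σ): 1−A = 4σT_eq⁴/S.
1−A = 4 × 5.67×10⁻⁸ × (270)⁴ / 1.24×10⁴ = 0.097.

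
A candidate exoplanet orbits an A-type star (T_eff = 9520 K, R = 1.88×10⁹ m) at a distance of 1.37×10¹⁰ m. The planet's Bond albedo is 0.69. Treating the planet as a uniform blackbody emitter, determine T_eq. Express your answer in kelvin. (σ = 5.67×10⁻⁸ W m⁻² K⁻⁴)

T_eq ≈ 1860 K

L = 4πR_⋆²σT_⋆⁴ = 4π(1.88×10⁹)² × 5.67×10⁻⁸ × (9520)⁴ = 2.07×10²⁸ W.
S = L/(4πd²) = 8.77×10⁶ W m⁻².
Energy balance: absorbed = emitted ⇒ πR²·S(1−A) = 4πR²·σT_eq⁴, so T_eq⁴ = S(1−A)/(4σ).
T_eq = [8.77×10⁶ × 0.31 / (4 × 5.67×10⁻⁸)]^(1/4) = (1.20×10¹³)^(1/4) = 1860 K.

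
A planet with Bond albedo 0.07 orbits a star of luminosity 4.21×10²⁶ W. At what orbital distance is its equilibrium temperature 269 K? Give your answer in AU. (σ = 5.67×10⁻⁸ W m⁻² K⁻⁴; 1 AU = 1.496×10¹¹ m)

From T_eq⁴ = L(1−A)/(16πσd²): d = √[L(1−A)/(16πσT_eq⁴)].
d = √[4.21×10²⁶ × 0.93 / (16π × 5.67×10⁻⁸ × (269)⁴)] = 1.62×10¹¹ m = 1.08 AU.

d ≈ 1.08 AU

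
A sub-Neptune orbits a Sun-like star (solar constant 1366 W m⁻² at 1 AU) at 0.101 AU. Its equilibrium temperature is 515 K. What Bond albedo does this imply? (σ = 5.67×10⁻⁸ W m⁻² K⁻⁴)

Flux at 0.101 AU: S = 1366/0.101² = 1.34×10⁵ W m⁻².
From T_eq⁴ = S(1−A)/(4σ): 1−A = 4σT_eq⁴/S.
1−A = 4 × 5.67×10⁻⁸ × (515)⁴ / 1.34×10⁵ = 0.119.

A ≈ 0.88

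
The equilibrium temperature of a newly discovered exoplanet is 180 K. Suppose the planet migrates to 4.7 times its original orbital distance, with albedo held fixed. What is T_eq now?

T_eq ≈ 83.0 K

T_eq ∝ L^(1/4) · d^(−1/2).
T′ = 180 / 4.7^(1/2) = 83.0 K.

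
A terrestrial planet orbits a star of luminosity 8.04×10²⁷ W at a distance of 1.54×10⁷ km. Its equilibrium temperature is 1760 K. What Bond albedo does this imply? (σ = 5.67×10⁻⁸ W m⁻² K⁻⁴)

A ≈ 0.19

d = 1.54×10⁷ km = 1.54×10¹⁰ m.
Flux: S = L/(4πd²) = 8.04×10²⁷/(4π×(1.54×10¹⁰)²) = 2.70×10⁶ W m⁻².
From T_eq⁴ = S(1−A)/(4σ): 1−A = 4σT_eq⁴/S.
1−A = 4 × 5.67×10⁻⁸ × (1760)⁴ / 2.70×10⁶ = 0.807.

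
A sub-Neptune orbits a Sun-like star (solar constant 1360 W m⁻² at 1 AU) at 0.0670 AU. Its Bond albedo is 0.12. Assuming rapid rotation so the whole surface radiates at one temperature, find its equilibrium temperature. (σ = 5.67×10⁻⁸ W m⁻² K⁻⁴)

T_eq ≈ 1040 K

Flux at 0.0670 AU: S = 1360/0.0670² = 3.03×10⁵ W m⁻².
Energy balance: absorbed = emitted ⇒ πR²·S(1−A) = 4πR²·σT_eq⁴, so T_eq⁴ = S(1−A)/(4σ).
T_eq = [3.03×10⁵ × 0.88 / (4 × 5.67×10⁻⁸)]^(1/4) = (1.18×10¹²)^(1/4) = 1040 K.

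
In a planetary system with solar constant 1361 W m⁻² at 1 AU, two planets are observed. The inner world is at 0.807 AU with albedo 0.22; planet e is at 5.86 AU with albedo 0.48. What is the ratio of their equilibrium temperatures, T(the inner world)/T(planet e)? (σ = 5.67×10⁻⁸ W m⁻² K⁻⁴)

T₁/T₂ ≈ 2.982

T_eq = [S₀(1−A)/(4σd²)]^(1/4), so T ∝ (1−A)^(1/4) / √d.
T₁ = [1361×0.78/(4×5.67×10⁻⁸×0.807²)]^(1/4) = 291.17 K.
T₂ = [1361×0.52/(4×5.67×10⁻⁸×5.86²)]^(1/4) = 97.64 K.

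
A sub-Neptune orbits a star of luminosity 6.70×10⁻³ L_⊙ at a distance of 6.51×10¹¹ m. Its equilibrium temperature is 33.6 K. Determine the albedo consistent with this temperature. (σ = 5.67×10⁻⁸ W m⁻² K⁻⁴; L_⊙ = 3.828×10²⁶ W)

A ≈ 0.40

L = 6.70×10⁻³ × 3.828×10²⁶ = 2.56×10²⁴ W.
Flux: S = L/(4πd²) = 2.56×10²⁴/(4π×(6.51×10¹¹)²) = 0.482 W m⁻².
From T_eq⁴ = S(1−A)/(4σ): 1−A = 4σT_eq⁴/S.
1−A = 4 × 5.67×10⁻⁸ × (33.6)⁴ / 0.482 = 0.600.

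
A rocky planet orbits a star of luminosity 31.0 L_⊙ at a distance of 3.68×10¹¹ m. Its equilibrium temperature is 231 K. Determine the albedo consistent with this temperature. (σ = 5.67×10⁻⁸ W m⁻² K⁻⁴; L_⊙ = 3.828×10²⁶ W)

L = 31.0 × 3.828×10²⁶ = 1.19×10²⁸ W.
Flux: S = L/(4πd²) = 1.19×10²⁸/(4π×(3.68×10¹¹)²) = 6970 W m⁻².
From T_eq⁴ = S(1−A)/(4σ): 1−A = 4σT_eq⁴/S.
1−A = 4 × 5.67×10⁻⁸ × (231)⁴ / 6970 = 0.093.

A ≈ 0.91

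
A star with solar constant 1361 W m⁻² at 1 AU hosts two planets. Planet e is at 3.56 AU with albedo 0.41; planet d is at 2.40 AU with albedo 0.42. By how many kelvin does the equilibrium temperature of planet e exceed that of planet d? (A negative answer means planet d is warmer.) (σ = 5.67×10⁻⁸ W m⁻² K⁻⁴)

ΔT ≈ -27.5 K

T_eq = [S₀(1−A)/(4σd²)]^(1/4), so T ∝ (1−A)^(1/4) / √d.
T₁ = [1361×0.59/(4×5.67×10⁻⁸×3.56²)]^(1/4) = 129.28 K.
T₂ = [1361×0.58/(4×5.67×10⁻⁸×2.40²)]^(1/4) = 156.79 K.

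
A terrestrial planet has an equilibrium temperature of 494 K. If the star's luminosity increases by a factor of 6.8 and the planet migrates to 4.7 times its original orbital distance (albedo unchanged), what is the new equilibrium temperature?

T_eq ∝ L^(1/4) · d^(−1/2).
T′ = 494 × 6.8^(1/4) / 4.7^(1/2) = 368 K.

T_eq ≈ 368 K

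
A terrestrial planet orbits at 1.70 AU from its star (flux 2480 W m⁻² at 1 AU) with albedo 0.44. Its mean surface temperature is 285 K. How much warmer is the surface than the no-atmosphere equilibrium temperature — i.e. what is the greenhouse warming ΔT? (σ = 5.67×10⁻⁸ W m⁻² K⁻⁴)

ΔT ≈ 70.5 K

S = 2480/1.70² = 858.1 W m⁻².
T_eq = [S(1−A)/(4σ)]^(1/4) = [858.1×0.56/(4×5.67×10⁻⁸)]^(1/4) = 214.5 K.
ΔT = T_surf − T_eq = 285 − 214.5.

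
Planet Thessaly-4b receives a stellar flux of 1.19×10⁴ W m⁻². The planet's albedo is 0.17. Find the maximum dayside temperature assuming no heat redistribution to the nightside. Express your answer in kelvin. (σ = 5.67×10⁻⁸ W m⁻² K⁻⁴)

T_ss ≈ 646 K

With no redistribution each surface element balances locally: S(1−A) = σT⁴.
T = [1.19×10⁴ × 0.83 / 5.67×10⁻⁸]^(1/4) = (1.74×10¹¹)^(1/4) = 646 K.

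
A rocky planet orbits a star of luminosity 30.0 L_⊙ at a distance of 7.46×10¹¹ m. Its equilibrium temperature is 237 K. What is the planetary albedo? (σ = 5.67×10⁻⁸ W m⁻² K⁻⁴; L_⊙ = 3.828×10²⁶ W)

L = 30.0 × 3.828×10²⁶ = 1.15×10²⁸ W.
Flux: S = L/(4πd²) = 1.15×10²⁸/(4π×(7.46×10¹¹)²) = 1640 W m⁻².
From T_eq⁴ = S(1−A)/(4σ): 1−A = 4σT_eq⁴/S.
1−A = 4 × 5.67×10⁻⁸ × (237)⁴ / 1640 = 0.436.

A ≈ 0.56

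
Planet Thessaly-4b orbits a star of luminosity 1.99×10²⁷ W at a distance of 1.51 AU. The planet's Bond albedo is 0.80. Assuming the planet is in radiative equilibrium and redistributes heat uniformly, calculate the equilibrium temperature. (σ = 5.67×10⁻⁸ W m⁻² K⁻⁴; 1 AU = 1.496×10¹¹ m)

d = 1.51 AU = 2.26×10¹¹ m.
Flux: S = L/(4πd²) = 1.99×10²⁷/(4π×(2.26×10¹¹)²) = 3100 W m⁻².
Energy balance: absorbed = emitted ⇒ πR²·S(1−A) = 4πR²·σT_eq⁴, so T_eq⁴ = S(1−A)/(4σ).
T_eq = [3100 × 0.20 / (4 × 5.67×10⁻⁸)]^(1/4) = (2.74×10⁹)^(1/4) = 229 K.

T_eq ≈ 229 K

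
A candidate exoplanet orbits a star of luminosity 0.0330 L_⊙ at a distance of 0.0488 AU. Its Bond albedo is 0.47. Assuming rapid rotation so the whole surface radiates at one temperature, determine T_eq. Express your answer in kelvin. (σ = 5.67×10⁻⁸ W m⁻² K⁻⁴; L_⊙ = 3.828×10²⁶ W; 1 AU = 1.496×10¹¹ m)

d = 0.0488 AU = 7.30×10⁹ m.
L = 0.0330 × 3.828×10²⁶ = 1.26×10²⁵ W.
Flux: S = L/(4πd²) = 1.26×10²⁵/(4π×(7.30×10⁹)²) = 1.89×10⁴ W m⁻².
Energy balance: absorbed = emitted ⇒ πR²·S(1−A) = 4πR²·σT_eq⁴, so T_eq⁴ = S(1−A)/(4σ).
T_eq = [1.89×10⁴ × 0.53 / (4 × 5.67×10⁻⁸)]^(1/4) = (4.41×10¹⁰)^(1/4) = 458 K.

T_eq ≈ 458 K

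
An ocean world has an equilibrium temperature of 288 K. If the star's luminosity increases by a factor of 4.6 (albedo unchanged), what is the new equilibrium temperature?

T_eq ≈ 422 K

T_eq ∝ L^(1/4) · d^(−1/2).
T′ = 288 × 4.6^(1/4) = 422 K.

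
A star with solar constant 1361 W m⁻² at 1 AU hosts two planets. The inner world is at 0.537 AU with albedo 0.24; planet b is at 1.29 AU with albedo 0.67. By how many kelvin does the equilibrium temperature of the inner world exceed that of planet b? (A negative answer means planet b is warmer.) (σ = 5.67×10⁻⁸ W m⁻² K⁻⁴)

ΔT ≈ 168.9 K

T_eq = [S₀(1−A)/(4σd²)]^(1/4), so T ∝ (1−A)^(1/4) / √d.
T₁ = [1361×0.76/(4×5.67×10⁻⁸×0.537²)]^(1/4) = 354.63 K.
T₂ = [1361×0.33/(4×5.67×10⁻⁸×1.29²)]^(1/4) = 185.73 K.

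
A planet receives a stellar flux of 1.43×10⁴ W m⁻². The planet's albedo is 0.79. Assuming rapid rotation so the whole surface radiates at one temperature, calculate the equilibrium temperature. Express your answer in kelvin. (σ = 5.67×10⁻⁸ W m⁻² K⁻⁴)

Energy balance: absorbed = emitted ⇒ πR²·S(1−A) = 4πR²·σT_eq⁴, so T_eq⁴ = S(1−A)/(4σ).
T_eq = [1.43×10⁴ × 0.21 / (4 × 5.67×10⁻⁸)]^(1/4) = (1.32×10¹⁰)^(1/4) = 339 K.

T_eq ≈ 339 K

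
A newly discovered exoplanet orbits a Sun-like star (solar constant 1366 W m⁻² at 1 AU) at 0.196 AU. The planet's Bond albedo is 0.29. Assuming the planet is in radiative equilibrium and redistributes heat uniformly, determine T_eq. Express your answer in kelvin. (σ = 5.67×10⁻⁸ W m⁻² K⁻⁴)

T_eq ≈ 578 K

Flux at 0.196 AU: S = 1366/0.196² = 3.56×10⁴ W m⁻².
Energy balance: absorbed = emitted ⇒ πR²·S(1−A) = 4πR²·σT_eq⁴, so T_eq⁴ = S(1−A)/(4σ).
T_eq = [3.56×10⁴ × 0.71 / (4 × 5.67×10⁻⁸)]^(1/4) = (1.11×10¹¹)^(1/4) = 578 K.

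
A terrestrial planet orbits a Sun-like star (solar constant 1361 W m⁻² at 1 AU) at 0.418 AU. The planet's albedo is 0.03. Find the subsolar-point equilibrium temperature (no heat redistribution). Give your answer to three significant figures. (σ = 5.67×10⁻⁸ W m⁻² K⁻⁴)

T_ss ≈ 604 K

Flux at 0.418 AU: S = 1361/0.418² = 7790 W m⁻².
At the subsolar point the surface absorbs S(1−A) and emits σT⁴ per unit area — no factor of 4, since only the local patch is in balance.
T = [7790 × 0.97 / 5.67×10⁻⁸]^(1/4) = (1.33×10¹¹)^(1/4) = 604 K.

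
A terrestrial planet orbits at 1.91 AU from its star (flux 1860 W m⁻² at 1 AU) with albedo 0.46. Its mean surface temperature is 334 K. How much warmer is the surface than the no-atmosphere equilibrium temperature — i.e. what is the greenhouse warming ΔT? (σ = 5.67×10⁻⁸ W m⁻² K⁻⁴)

S = 1860/1.91² = 509.9 W m⁻².
T_eq = [S(1−A)/(4σ)]^(1/4) = [509.9×0.54/(4×5.67×10⁻⁸)]^(1/4) = 186.7 K.
ΔT = T_surf − T_eq = 334 − 186.7.

ΔT ≈ 147.3 K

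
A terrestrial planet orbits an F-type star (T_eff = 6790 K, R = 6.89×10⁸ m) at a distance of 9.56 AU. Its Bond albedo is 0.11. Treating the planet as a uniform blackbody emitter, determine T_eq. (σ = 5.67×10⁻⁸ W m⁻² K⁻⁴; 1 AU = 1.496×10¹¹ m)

T_eq ≈ 102 K

d = 9.56 AU = 1.43×10¹² m.
L = 4πR_⋆²σT_⋆⁴ = 4π(6.89×10⁸)² × 5.67×10⁻⁸ × (6790)⁴ = 7.19×10²⁶ W.
S = L/(4πd²) = 28.0 W m⁻².
Energy balance: absorbed = emitted ⇒ πR²·S(1−A) = 4πR²·σT_eq⁴, so T_eq⁴ = S(1−A)/(4σ).
T_eq = [28.0 × 0.89 / (4 × 5.67×10⁻⁸)]^(1/4) = (1.10×10⁸)^(1/4) = 102 K.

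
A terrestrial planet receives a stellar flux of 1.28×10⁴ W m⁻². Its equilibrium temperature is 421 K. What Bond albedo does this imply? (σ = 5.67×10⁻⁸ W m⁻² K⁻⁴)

A ≈ 0.44

From T_eq⁴ = S(1−A)/(4σ): 1−A = 4σT_eq⁴/S.
1−A = 4 × 5.67×10⁻⁸ × (421)⁴ / 1.28×10⁴ = 0.557.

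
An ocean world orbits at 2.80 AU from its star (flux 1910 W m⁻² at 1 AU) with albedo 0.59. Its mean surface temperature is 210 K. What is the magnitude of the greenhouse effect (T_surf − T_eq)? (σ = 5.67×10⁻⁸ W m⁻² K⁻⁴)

ΔT ≈ 65.1 K

S = 1910/2.80² = 243.6 W m⁻².
T_eq = [S(1−A)/(4σ)]^(1/4) = [243.6×0.41/(4×5.67×10⁻⁸)]^(1/4) = 144.9 K.
ΔT = T_surf − T_eq = 210 − 144.9.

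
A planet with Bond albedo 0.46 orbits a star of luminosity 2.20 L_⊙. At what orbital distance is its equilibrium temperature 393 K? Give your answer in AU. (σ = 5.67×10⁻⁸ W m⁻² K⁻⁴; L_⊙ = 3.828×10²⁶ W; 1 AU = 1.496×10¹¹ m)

L = 2.20 × 3.828×10²⁶ = 8.42×10²⁶ W.
From T_eq⁴ = L(1−A)/(16πσd²): d = √[L(1−A)/(16πσT_eq⁴)].
d = √[8.42×10²⁶ × 0.54 / (16π × 5.67×10⁻⁸ × (393)⁴)] = 8.18×10¹⁰ m = 0.547 AU.

d ≈ 0.547 AU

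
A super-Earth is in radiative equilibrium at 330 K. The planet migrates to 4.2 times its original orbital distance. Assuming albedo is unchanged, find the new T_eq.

T_eq ∝ L^(1/4) · d^(−1/2).
T′ = 330 / 4.2^(1/2) = 161 K.

T_eq ≈ 161 K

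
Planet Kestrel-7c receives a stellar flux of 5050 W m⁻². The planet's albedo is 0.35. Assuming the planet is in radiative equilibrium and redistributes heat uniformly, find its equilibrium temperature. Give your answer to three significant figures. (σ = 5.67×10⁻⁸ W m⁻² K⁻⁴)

T_eq ≈ 347 K

Energy balance: absorbed = emitted ⇒ πR²·S(1−A) = 4πR²·σT_eq⁴, so T_eq⁴ = S(1−A)/(4σ).
T_eq = [5050 × 0.65 / (4 × 5.67×10⁻⁸)]^(1/4) = (1.45×10¹⁰)^(1/4) = 347 K.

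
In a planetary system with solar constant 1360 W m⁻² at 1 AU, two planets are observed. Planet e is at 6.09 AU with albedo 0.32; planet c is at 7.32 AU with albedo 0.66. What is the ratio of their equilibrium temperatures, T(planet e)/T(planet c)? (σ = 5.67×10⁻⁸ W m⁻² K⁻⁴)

T₁/T₂ ≈ 1.304

T_eq = [S₀(1−A)/(4σd²)]^(1/4), so T ∝ (1−A)^(1/4) / √d.
T₁ = [1360×0.68/(4×5.67×10⁻⁸×6.09²)]^(1/4) = 102.40 K.
T₂ = [1360×0.34/(4×5.67×10⁻⁸×7.32²)]^(1/4) = 78.54 K.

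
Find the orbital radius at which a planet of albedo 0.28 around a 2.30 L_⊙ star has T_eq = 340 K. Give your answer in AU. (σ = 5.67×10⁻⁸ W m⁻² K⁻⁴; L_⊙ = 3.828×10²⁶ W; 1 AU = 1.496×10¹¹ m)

L = 2.30 × 3.828×10²⁶ = 8.80×10²⁶ W.
From T_eq⁴ = L(1−A)/(16πσd²): d = √[L(1−A)/(16πσT_eq⁴)].
d = √[8.80×10²⁶ × 0.72 / (16π × 5.67×10⁻⁸ × (340)⁴)] = 1.29×10¹¹ m = 0.862 AU.

d ≈ 0.862 AU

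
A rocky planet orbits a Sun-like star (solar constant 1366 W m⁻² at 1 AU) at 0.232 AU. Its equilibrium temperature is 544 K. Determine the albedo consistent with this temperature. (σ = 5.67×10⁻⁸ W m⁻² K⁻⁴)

Flux at 0.232 AU: S = 1366/0.232² = 2.54×10⁴ W m⁻².
From T_eq⁴ = S(1−A)/(4σ): 1−A = 4σT_eq⁴/S.
1−A = 4 × 5.67×10⁻⁸ × (544)⁴ / 2.54×10⁴ = 0.783.

A ≈ 0.22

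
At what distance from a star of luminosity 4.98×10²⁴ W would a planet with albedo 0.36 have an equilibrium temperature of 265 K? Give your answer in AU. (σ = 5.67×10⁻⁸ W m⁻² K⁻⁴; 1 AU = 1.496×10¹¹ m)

From T_eq⁴ = L(1−A)/(16πσd²): d = √[L(1−A)/(16πσT_eq⁴)].
d = √[4.98×10²⁴ × 0.64 / (16π × 5.67×10⁻⁸ × (265)⁴)] = 1.51×10¹⁰ m = 0.101 AU.

d ≈ 0.101 AU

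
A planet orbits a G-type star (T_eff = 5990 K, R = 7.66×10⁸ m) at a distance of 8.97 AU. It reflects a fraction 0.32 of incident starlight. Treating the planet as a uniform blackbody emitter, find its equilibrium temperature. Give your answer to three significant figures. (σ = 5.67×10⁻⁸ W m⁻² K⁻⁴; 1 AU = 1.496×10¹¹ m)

d = 8.97 AU = 1.34×10¹² m.
L = 4πR_⋆²σT_⋆⁴ = 4π(7.66×10⁸)² × 5.67×10⁻⁸ × (5990)⁴ = 5.38×10²⁶ W.
S = L/(4πd²) = 23.8 W m⁻².
Energy balance: absorbed = emitted ⇒ πR²·S(1−A) = 4πR²·σT_eq⁴, so T_eq⁴ = S(1−A)/(4σ).
T_eq = [23.8 × 0.68 / (4 × 5.67×10⁻⁸)]^(1/4) = (7.13×10⁷)^(1/4) = 91.9 K.

T_eq ≈ 91.9 K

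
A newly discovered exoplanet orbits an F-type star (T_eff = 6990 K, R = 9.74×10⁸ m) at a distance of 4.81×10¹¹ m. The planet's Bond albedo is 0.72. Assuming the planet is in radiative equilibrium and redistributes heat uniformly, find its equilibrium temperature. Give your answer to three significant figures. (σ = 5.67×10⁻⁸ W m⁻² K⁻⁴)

T_eq ≈ 162 K

L = 4πR_⋆²σT_⋆⁴ = 4π(9.74×10⁸)² × 5.67×10⁻⁸ × (6990)⁴ = 1.61×10²⁷ W.
S = L/(4πd²) = 555 W m⁻².
Energy balance: absorbed = emitted ⇒ πR²·S(1−A) = 4πR²·σT_eq⁴, so T_eq⁴ = S(1−A)/(4σ).
T_eq = [555 × 0.28 / (4 × 5.67×10⁻⁸)]^(1/4) = (6.85×10⁸)^(1/4) = 162 K.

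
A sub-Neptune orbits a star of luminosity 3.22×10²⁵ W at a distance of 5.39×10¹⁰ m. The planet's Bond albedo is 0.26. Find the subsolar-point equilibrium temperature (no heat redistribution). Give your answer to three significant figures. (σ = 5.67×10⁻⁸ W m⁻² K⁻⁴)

T_ss ≈ 328 K

Flux: S = L/(4πd²) = 3.22×10²⁵/(4π×(5.39×10¹⁰)²) = 882 W m⁻².
At the subsolar point the surface absorbs S(1−A) and emits σT⁴ per unit area — no factor of 4, since only the local patch is in balance.
T = [882 × 0.74 / 5.67×10⁻⁸]^(1/4) = (1.15×10¹⁰)^(1/4) = 328 K.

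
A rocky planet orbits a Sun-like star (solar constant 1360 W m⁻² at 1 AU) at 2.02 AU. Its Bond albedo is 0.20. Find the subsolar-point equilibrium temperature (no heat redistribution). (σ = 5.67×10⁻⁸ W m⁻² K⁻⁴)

Flux at 2.02 AU: S = 1360/2.02² = 333 W m⁻².
At the subsolar point the surface absorbs S(1−A) and emits σT⁴ per unit area — no factor of 4, since only the local patch is in balance.
T = [333 × 0.80 / 5.67×10⁻⁸]^(1/4) = (4.70×10⁹)^(1/4) = 262 K.

T_ss ≈ 262 K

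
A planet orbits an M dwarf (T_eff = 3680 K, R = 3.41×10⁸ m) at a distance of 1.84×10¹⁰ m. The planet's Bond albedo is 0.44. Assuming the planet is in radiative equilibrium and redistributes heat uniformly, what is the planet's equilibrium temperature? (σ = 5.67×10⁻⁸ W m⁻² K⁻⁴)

T_eq ≈ 306 K

L = 4πR_⋆²σT_⋆⁴ = 4π(3.41×10⁸)² × 5.67×10⁻⁸ × (3680)⁴ = 1.52×10²⁵ W.
S = L/(4πd²) = 3570 W m⁻².
Energy balance: absorbed = emitted ⇒ πR²·S(1−A) = 4πR²·σT_eq⁴, so T_eq⁴ = S(1−A)/(4σ).
T_eq = [3570 × 0.56 / (4 × 5.67×10⁻⁸)]^(1/4) = (8.82×10⁹)^(1/4) = 306 K.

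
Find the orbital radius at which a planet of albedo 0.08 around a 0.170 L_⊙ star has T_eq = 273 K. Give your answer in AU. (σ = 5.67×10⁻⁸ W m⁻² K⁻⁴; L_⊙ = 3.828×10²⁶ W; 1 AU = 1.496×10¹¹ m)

d ≈ 0.411 AU

L = 0.170 × 3.828×10²⁶ = 6.51×10²⁵ W.
From T_eq⁴ = L(1−A)/(16πσd²): d = √[L(1−A)/(16πσT_eq⁴)].
d = √[6.51×10²⁵ × 0.92 / (16π × 5.67×10⁻⁸ × (273)⁴)] = 6.15×10¹⁰ m = 0.411 AU.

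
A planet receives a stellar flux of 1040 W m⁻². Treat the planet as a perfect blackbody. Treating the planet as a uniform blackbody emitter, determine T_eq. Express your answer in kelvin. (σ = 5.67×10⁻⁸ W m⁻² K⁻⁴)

Energy balance: absorbed = emitted ⇒ πR²·S(1−A) = 4πR²·σT_eq⁴, so T_eq⁴ = S(1−A)/(4σ).
T_eq = [1040 × 1.00 / (4 × 5.67×10⁻⁸)]^(1/4) = (4.59×10⁹)^(1/4) = 260 K.

T_eq ≈ 260 K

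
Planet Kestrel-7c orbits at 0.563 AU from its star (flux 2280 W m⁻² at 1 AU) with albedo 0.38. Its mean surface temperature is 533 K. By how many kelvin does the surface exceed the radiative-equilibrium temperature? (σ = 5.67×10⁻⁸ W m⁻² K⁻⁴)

S = 2280/0.563² = 7193 W m⁻².
T_eq = [S(1−A)/(4σ)]^(1/4) = [7193×0.62/(4×5.67×10⁻⁸)]^(1/4) = 374.5 K.
ΔT = T_surf − T_eq = 533 − 374.5.

ΔT ≈ 158.5 K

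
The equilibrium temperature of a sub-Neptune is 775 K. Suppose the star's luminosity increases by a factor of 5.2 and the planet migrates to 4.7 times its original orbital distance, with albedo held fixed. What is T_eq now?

T_eq ∝ L^(1/4) · d^(−1/2).
T′ = 775 × 5.2^(1/4) / 4.7^(1/2) = 540 K.

T_eq ≈ 540 K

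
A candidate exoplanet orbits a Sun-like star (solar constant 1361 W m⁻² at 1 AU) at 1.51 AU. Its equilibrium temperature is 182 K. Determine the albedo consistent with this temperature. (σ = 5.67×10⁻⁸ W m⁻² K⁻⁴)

A ≈ 0.58

Flux at 1.51 AU: S = 1361/1.51² = 597 W m⁻².
From T_eq⁴ = S(1−A)/(4σ): 1−A = 4σT_eq⁴/S.
1−A = 4 × 5.67×10⁻⁸ × (182)⁴ / 597 = 0.417.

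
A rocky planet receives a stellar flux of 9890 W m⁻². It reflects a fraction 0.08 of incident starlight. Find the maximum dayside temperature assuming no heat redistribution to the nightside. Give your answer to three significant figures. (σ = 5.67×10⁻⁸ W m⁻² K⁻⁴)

T_ss ≈ 633 K

With no redistribution each surface element balances locally: S(1−A) = σT⁴.
T = [9890 × 0.92 / 5.67×10⁻⁸]^(1/4) = (1.60×10¹¹)^(1/4) = 633 K.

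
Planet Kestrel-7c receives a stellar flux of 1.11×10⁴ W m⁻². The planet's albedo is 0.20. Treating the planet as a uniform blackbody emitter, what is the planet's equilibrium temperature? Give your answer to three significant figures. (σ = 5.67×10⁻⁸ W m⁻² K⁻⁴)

T_eq ≈ 445 K

Energy balance: absorbed = emitted ⇒ πR²·S(1−A) = 4πR²·σT_eq⁴, so T_eq⁴ = S(1−A)/(4σ).
T_eq = [1.11×10⁴ × 0.80 / (4 × 5.67×10⁻⁸)]^(1/4) = (3.92×10¹⁰)^(1/4) = 445 K.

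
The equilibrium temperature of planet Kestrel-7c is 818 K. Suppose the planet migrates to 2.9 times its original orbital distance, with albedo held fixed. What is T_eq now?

T_eq ∝ L^(1/4) · d^(−1/2).
T′ = 818 / 2.9^(1/2) = 480 K.

T_eq ≈ 480 K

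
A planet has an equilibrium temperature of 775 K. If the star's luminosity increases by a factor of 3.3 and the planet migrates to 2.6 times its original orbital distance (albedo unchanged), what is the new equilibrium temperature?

T_eq ≈ 648 K

T_eq ∝ L^(1/4) · d^(−1/2).
T′ = 775 × 3.3^(1/4) / 2.6^(1/2) = 648 K.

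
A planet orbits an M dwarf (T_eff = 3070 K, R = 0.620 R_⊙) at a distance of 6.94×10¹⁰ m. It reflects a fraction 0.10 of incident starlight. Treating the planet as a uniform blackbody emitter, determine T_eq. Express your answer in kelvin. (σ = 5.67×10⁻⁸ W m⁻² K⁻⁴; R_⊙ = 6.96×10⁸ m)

T_eq ≈ 167 K

R_⋆ = 0.620 × 6.96×10⁸ = 4.32×10⁸ m.
L = 4πR_⋆²σT_⋆⁴ = 4π(4.32×10⁸)² × 5.67×10⁻⁸ × (3070)⁴ = 1.18×10²⁵ W.
S = L/(4πd²) = 195 W m⁻².
Energy balance: absorbed = emitted ⇒ πR²·S(1−A) = 4πR²·σT_eq⁴, so T_eq⁴ = S(1−A)/(4σ).
T_eq = [195 × 0.90 / (4 × 5.67×10⁻⁸)]^(1/4) = (7.73×10⁸)^(1/4) = 167 K.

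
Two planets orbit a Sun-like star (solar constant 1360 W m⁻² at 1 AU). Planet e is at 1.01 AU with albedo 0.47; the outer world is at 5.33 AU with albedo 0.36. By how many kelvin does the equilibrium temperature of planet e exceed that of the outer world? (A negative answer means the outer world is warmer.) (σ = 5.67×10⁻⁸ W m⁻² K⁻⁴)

T_eq = [S₀(1−A)/(4σd²)]^(1/4), so T ∝ (1−A)^(1/4) / √d.
T₁ = [1360×0.53/(4×5.67×10⁻⁸×1.01²)]^(1/4) = 236.26 K.
T₂ = [1360×0.64/(4×5.67×10⁻⁸×5.33²)]^(1/4) = 107.81 K.

ΔT ≈ 128.4 K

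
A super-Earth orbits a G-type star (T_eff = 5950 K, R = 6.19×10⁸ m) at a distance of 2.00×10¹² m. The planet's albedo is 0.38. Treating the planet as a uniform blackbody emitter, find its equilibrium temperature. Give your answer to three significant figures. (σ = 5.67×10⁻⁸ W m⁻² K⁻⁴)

L = 4πR_⋆²σT_⋆⁴ = 4π(6.19×10⁸)² × 5.67×10⁻⁸ × (5950)⁴ = 3.42×10²⁶ W.
S = L/(4πd²) = 6.81 W m⁻².
Energy balance: absorbed = emitted ⇒ πR²·S(1−A) = 4πR²·σT_eq⁴, so T_eq⁴ = S(1−A)/(4σ).
T_eq = [6.81 × 0.62 / (4 × 5.67×10⁻⁸)]^(1/4) = (1.86×10⁷)^(1/4) = 65.7 K.

T_eq ≈ 65.7 K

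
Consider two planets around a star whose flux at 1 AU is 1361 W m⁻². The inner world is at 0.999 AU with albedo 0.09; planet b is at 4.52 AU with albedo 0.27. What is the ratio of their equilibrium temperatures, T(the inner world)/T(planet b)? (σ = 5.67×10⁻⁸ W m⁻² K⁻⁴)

T₁/T₂ ≈ 2.248

T_eq = [S₀(1−A)/(4σd²)]^(1/4), so T ∝ (1−A)^(1/4) / √d.
T₁ = [1361×0.91/(4×5.67×10⁻⁸×0.999²)]^(1/4) = 271.98 K.
T₂ = [1361×0.73/(4×5.67×10⁻⁸×4.52²)]^(1/4) = 121.01 K.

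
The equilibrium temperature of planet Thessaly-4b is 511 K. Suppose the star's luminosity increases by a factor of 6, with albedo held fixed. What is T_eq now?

T_eq ≈ 800 K

T_eq ∝ L^(1/4) · d^(−1/2).
T′ = 511 × 6^(1/4) = 800 K.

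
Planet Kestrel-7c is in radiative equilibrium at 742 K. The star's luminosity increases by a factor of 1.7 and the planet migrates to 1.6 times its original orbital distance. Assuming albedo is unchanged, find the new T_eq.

T_eq ≈ 670 K

T_eq ∝ L^(1/4) · d^(−1/2).
T′ = 742 × 1.7^(1/4) / 1.6^(1/2) = 670 K.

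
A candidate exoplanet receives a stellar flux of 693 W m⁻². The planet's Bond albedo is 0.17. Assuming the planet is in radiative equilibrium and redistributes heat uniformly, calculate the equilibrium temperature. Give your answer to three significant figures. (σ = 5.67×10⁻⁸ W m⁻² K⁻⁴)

Energy balance: absorbed = emitted ⇒ πR²·S(1−A) = 4πR²·σT_eq⁴, so T_eq⁴ = S(1−A)/(4σ).
T_eq = [693 × 0.83 / (4 × 5.67×10⁻⁸)]^(1/4) = (2.54×10⁹)^(1/4) = 224 K.

T_eq ≈ 224 K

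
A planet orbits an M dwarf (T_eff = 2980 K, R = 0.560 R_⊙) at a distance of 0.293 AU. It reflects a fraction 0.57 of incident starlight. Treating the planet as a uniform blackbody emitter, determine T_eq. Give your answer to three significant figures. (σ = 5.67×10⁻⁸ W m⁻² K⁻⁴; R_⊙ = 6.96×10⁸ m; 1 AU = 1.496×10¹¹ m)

T_eq ≈ 161 K

R_⋆ = 0.560 × 6.96×10⁸ = 3.90×10⁸ m.
d = 0.293 AU = 4.38×10¹⁰ m.
L = 4πR_⋆²σT_⋆⁴ = 4π(3.90×10⁸)² × 5.67×10⁻⁸ × (2980)⁴ = 8.54×10²⁴ W.
S = L/(4πd²) = 354 W m⁻².
Energy balance: absorbed = emitted ⇒ πR²·S(1−A) = 4πR²·σT_eq⁴, so T_eq⁴ = S(1−A)/(4σ).
T_eq = [354 × 0.43 / (4 × 5.67×10⁻⁸)]^(1/4) = (6.70×10⁸)^(1/4) = 161 K.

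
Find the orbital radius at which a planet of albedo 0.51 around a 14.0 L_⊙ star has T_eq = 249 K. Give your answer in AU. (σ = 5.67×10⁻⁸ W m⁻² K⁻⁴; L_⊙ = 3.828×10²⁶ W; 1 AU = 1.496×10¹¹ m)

L = 14.0 × 3.828×10²⁶ = 5.36×10²⁷ W.
From T_eq⁴ = L(1−A)/(16πσd²): d = √[L(1−A)/(16πσT_eq⁴)].
d = √[5.36×10²⁷ × 0.49 / (16π × 5.67×10⁻⁸ × (249)⁴)] = 4.90×10¹¹ m = 3.27 AU.

d ≈ 3.27 AU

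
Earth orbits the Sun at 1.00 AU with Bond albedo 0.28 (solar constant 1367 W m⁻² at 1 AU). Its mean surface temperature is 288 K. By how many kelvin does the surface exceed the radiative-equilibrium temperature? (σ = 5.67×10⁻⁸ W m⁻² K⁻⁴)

ΔT ≈ 31.3 K

S = 1367/1.00² = 1367 W m⁻².
T_eq = [S(1−A)/(4σ)]^(1/4) = [1367×0.72/(4×5.67×10⁻⁸)]^(1/4) = 256.7 K.
ΔT = T_surf − T_eq = 288 − 256.7.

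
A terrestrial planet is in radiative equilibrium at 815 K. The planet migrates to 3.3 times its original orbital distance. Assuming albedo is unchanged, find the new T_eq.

T_eq ≈ 449 K

T_eq ∝ L^(1/4) · d^(−1/2).
T′ = 815 / 3.3^(1/2) = 449 K.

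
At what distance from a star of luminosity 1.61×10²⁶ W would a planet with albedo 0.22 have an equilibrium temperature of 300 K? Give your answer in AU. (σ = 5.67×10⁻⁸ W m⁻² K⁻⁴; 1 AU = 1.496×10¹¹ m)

From T_eq⁴ = L(1−A)/(16πσd²): d = √[L(1−A)/(16πσT_eq⁴)].
d = √[1.61×10²⁶ × 0.78 / (16π × 5.67×10⁻⁸ × (300)⁴)] = 7.38×10¹⁰ m = 0.493 AU.

d ≈ 0.493 AU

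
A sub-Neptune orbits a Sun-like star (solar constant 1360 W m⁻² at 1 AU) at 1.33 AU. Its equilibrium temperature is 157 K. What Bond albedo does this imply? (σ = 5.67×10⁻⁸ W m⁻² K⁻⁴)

A ≈ 0.82

Flux at 1.33 AU: S = 1360/1.33² = 769 W m⁻².
From T_eq⁴ = S(1−A)/(4σ): 1−A = 4σT_eq⁴/S.
1−A = 4 × 5.67×10⁻⁸ × (157)⁴ / 769 = 0.179.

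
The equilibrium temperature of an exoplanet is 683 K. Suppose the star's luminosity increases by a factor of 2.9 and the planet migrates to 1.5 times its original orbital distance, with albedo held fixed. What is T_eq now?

T_eq ≈ 728 K

T_eq ∝ L^(1/4) · d^(−1/2).
T′ = 683 × 2.9^(1/4) / 1.5^(1/2) = 728 K.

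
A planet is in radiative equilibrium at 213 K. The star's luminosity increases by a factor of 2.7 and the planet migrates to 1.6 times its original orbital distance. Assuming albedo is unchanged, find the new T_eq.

T_eq ≈ 216 K

T_eq ∝ L^(1/4) · d^(−1/2).
T′ = 213 × 2.7^(1/4) / 1.6^(1/2) = 216 K.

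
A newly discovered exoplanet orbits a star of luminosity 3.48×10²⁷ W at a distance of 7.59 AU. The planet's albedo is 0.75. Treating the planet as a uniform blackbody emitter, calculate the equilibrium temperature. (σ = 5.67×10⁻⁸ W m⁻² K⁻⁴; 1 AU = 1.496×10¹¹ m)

T_eq ≈ 124 K

d = 7.59 AU = 1.14×10¹² m.
Flux: S = L/(4πd²) = 3.48×10²⁷/(4π×(1.14×10¹²)²) = 215 W m⁻².
Energy balance: absorbed = emitted ⇒ πR²·S(1−A) = 4πR²·σT_eq⁴, so T_eq⁴ = S(1−A)/(4σ).
T_eq = [215 × 0.25 / (4 × 5.67×10⁻⁸)]^(1/4) = (2.37×10⁸)^(1/4) = 124 K.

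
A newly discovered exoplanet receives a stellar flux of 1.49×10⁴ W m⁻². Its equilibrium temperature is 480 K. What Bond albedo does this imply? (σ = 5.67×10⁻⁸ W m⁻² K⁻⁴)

From T_eq⁴ = S(1−A)/(4σ): 1−A = 4σT_eq⁴/S.
1−A = 4 × 5.67×10⁻⁸ × (480)⁴ / 1.49×10⁴ = 0.808.

A ≈ 0.19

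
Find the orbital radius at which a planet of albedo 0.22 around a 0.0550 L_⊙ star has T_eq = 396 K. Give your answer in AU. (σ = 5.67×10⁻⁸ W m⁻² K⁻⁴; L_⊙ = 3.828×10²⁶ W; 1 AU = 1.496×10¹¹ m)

d ≈ 0.102 AU

L = 0.0550 × 3.828×10²⁶ = 2.11×10²⁵ W.
From T_eq⁴ = L(1−A)/(16πσd²): d = √[L(1−A)/(16πσT_eq⁴)].
d = √[2.11×10²⁵ × 0.78 / (16π × 5.67×10⁻⁸ × (396)⁴)] = 1.53×10¹⁰ m = 0.102 AU.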